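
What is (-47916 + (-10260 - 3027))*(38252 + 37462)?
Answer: -4633923942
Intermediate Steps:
(-47916 + (-10260 - 3027))*(38252 + 37462) = (-47916 - 13287)*75714 = -61203*75714 = -4633923942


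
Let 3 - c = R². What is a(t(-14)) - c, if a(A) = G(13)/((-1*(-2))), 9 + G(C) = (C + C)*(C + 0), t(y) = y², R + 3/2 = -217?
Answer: 191615/4 ≈ 47904.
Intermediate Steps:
R = -437/2 (R = -3/2 - 217 = -437/2 ≈ -218.50)
c = -190957/4 (c = 3 - (-437/2)² = 3 - 1*190969/4 = 3 - 190969/4 = -190957/4 ≈ -47739.)
G(C) = -9 + 2*C² (G(C) = -9 + (C + C)*(C + 0) = -9 + (2*C)*C = -9 + 2*C²)
a(A) = 329/2 (a(A) = (-9 + 2*13²)/((-1*(-2))) = (-9 + 2*169)/2 = (-9 + 338)*(½) = 329*(½) = 329/2)
a(t(-14)) - c = 329/2 - 1*(-190957/4) = 329/2 + 190957/4 = 191615/4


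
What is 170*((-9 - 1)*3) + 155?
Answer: -4945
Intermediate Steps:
170*((-9 - 1)*3) + 155 = 170*(-10*3) + 155 = 170*(-30) + 155 = -5100 + 155 = -4945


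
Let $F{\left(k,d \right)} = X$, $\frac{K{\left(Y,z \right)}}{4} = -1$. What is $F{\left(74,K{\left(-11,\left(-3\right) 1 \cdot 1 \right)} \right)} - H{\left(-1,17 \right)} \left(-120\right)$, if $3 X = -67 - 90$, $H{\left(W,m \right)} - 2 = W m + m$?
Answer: $\frac{563}{3} \approx 187.67$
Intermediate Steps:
$H{\left(W,m \right)} = 2 + m + W m$ ($H{\left(W,m \right)} = 2 + \left(W m + m\right) = 2 + \left(m + W m\right) = 2 + m + W m$)
$K{\left(Y,z \right)} = -4$ ($K{\left(Y,z \right)} = 4 \left(-1\right) = -4$)
$X = - \frac{157}{3}$ ($X = \frac{-67 - 90}{3} = \frac{1}{3} \left(-157\right) = - \frac{157}{3} \approx -52.333$)
$F{\left(k,d \right)} = - \frac{157}{3}$
$F{\left(74,K{\left(-11,\left(-3\right) 1 \cdot 1 \right)} \right)} - H{\left(-1,17 \right)} \left(-120\right) = - \frac{157}{3} - \left(2 + 17 - 17\right) \left(-120\right) = - \frac{157}{3} - 2 \left(-120\right) = - \frac{157}{3} - -240 = - \frac{157}{3} + 240 = \frac{563}{3}$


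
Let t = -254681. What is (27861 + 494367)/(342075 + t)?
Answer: 261114/43697 ≈ 5.9756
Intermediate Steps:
(27861 + 494367)/(342075 + t) = (27861 + 494367)/(342075 - 254681) = 522228/87394 = 522228*(1/87394) = 261114/43697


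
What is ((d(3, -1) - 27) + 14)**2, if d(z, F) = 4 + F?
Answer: 100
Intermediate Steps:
((d(3, -1) - 27) + 14)**2 = (((4 - 1) - 27) + 14)**2 = ((3 - 27) + 14)**2 = (-24 + 14)**2 = (-10)**2 = 100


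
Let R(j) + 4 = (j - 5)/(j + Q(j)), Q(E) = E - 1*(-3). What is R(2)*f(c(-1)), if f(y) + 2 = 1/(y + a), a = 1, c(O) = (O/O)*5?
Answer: 341/42 ≈ 8.1190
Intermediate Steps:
Q(E) = 3 + E (Q(E) = E + 3 = 3 + E)
c(O) = 5 (c(O) = 1*5 = 5)
R(j) = -4 + (-5 + j)/(3 + 2*j) (R(j) = -4 + (j - 5)/(j + (3 + j)) = -4 + (-5 + j)/(3 + 2*j))
f(y) = -2 + 1/(1 + y) (f(y) = -2 + 1/(y + 1) = -2 + 1/(1 + y))
R(2)*f(c(-1)) = ((-17 - 7*2)/(3 + 2*2))*((-1 - 2*5)/(1 + 5)) = ((-17 - 14)/(3 + 4))*((-1 - 10)/6) = (-31/7)*((1/6)*(-11)) = ((1/7)*(-31))*(-11/6) = -31/7*(-11/6) = 341/42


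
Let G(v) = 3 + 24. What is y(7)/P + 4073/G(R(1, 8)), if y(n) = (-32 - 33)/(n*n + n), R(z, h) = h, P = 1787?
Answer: 407591501/2701944 ≈ 150.85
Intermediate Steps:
y(n) = -65/(n + n²) (y(n) = -65/(n² + n) = -65/(n + n²))
G(v) = 27
y(7)/P + 4073/G(R(1, 8)) = -65/(7*(1 + 7))/1787 + 4073/27 = -65*⅐/8*(1/1787) + 4073*(1/27) = -65*⅐*⅛*(1/1787) + 4073/27 = -65/56*1/1787 + 4073/27 = -65/100072 + 4073/27 = 407591501/2701944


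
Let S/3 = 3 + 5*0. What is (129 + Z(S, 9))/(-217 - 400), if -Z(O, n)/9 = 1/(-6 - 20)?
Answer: -3363/16042 ≈ -0.20964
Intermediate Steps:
S = 9 (S = 3*(3 + 5*0) = 3*(3 + 0) = 3*3 = 9)
Z(O, n) = 9/26 (Z(O, n) = -9/(-6 - 20) = -9/(-26) = -9*(-1/26) = 9/26)
(129 + Z(S, 9))/(-217 - 400) = (129 + 9/26)/(-217 - 400) = (3363/26)/(-617) = (3363/26)*(-1/617) = -3363/16042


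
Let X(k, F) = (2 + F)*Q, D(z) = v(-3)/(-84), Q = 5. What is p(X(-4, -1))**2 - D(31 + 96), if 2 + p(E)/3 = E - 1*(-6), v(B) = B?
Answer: 20411/28 ≈ 728.96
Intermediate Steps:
D(z) = 1/28 (D(z) = -3/(-84) = -3*(-1/84) = 1/28)
X(k, F) = 10 + 5*F (X(k, F) = (2 + F)*5 = 10 + 5*F)
p(E) = 12 + 3*E (p(E) = -6 + 3*(E - 1*(-6)) = -6 + 3*(E + 6) = -6 + 3*(6 + E) = -6 + (18 + 3*E) = 12 + 3*E)
p(X(-4, -1))**2 - D(31 + 96) = (12 + 3*(10 + 5*(-1)))**2 - 1*1/28 = (12 + 3*(10 - 5))**2 - 1/28 = (12 + 3*5)**2 - 1/28 = (12 + 15)**2 - 1/28 = 27**2 - 1/28 = 729 - 1/28 = 20411/28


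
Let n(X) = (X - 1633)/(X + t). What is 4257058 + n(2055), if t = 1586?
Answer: 15499948600/3641 ≈ 4.2571e+6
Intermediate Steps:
n(X) = (-1633 + X)/(1586 + X) (n(X) = (X - 1633)/(X + 1586) = (-1633 + X)/(1586 + X))
4257058 + n(2055) = 4257058 + (-1633 + 2055)/(1586 + 2055) = 4257058 + 422/3641 = 15499948600/3641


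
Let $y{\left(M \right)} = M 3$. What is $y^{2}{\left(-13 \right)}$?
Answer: $1521$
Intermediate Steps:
$y{\left(M \right)} = 3 M$
$y^{2}{\left(-13 \right)} = \left(3 \left(-13\right)\right)^{2} = \left(-39\right)^{2} = 1521$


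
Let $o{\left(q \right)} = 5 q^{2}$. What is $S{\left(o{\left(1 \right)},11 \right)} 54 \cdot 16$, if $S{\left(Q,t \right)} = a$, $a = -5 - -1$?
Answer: $-3456$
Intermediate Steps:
$a = -4$ ($a = -5 + 1 = -4$)
$S{\left(Q,t \right)} = -4$
$S{\left(o{\left(1 \right)},11 \right)} 54 \cdot 16 = \left(-4\right) 54 \cdot 16 = \left(-216\right) 16 = -3456$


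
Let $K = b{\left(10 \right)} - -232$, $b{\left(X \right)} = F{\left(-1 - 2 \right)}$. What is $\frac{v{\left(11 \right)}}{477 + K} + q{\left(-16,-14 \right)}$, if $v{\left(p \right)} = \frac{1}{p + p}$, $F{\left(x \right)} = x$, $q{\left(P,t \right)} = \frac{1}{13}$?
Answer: $\frac{15545}{201916} \approx 0.076988$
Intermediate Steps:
$q{\left(P,t \right)} = \frac{1}{13}$
$b{\left(X \right)} = -3$ ($b{\left(X \right)} = -1 - 2 = -3$)
$K = 229$ ($K = -3 - -232 = -3 + 232 = 229$)
$v{\left(p \right)} = \frac{1}{2 p}$
$\frac{v{\left(11 \right)}}{477 + K} + q{\left(-16,-14 \right)} = \frac{\frac{1}{2} \cdot \frac{1}{11}}{477 + 229} + \frac{1}{13} = \frac{\frac{1}{2} \cdot \frac{1}{11}}{706} + \frac{1}{13} = \frac{1}{706} \cdot \frac{1}{22} + \frac{1}{13} = \frac{1}{15532} + \frac{1}{13} = \frac{15545}{201916}$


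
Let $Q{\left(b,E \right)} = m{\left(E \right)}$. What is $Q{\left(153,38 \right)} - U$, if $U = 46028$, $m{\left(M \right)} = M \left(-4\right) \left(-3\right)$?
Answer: $-45572$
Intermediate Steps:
$m{\left(M \right)} = 12 M$ ($m{\left(M \right)} = - 4 M \left(-3\right) = 12 M$)
$Q{\left(b,E \right)} = 12 E$
$Q{\left(153,38 \right)} - U = 12 \cdot 38 - 46028 = 456 - 46028 = -45572$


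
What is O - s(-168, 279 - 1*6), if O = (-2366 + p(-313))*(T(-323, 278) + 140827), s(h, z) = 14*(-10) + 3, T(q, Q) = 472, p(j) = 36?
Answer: -329226533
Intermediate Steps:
s(h, z) = -137 (s(h, z) = -140 + 3 = -137)
O = -329226670 (O = (-2366 + 36)*(472 + 140827) = -2330*141299 = -329226670)
O - s(-168, 279 - 1*6) = -329226670 - 1*(-137) = -329226670 + 137 = -329226533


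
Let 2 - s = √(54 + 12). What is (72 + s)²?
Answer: (74 - √66)² ≈ 4339.6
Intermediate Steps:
s = 2 - √66 (s = 2 - √(54 + 12) = 2 - √66 ≈ -6.1240)
(72 + s)² = (72 + (2 - √66))² = (74 - √66)²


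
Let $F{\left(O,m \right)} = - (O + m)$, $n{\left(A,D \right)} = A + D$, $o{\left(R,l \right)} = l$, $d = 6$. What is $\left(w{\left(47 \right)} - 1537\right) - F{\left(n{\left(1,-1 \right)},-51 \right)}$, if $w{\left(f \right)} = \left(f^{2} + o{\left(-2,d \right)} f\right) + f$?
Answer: $950$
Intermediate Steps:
$w{\left(f \right)} = f^{2} + 7 f$ ($w{\left(f \right)} = \left(f^{2} + 6 f\right) + f = f^{2} + 7 f$)
$F{\left(O,m \right)} = - O - m$
$\left(w{\left(47 \right)} - 1537\right) - F{\left(n{\left(1,-1 \right)},-51 \right)} = \left(47 \left(7 + 47\right) - 1537\right) - \left(- (1 - 1) - -51\right) = \left(47 \cdot 54 - 1537\right) - \left(\left(-1\right) 0 + 51\right) = \left(2538 - 1537\right) - \left(0 + 51\right) = 1001 - 51 = 950$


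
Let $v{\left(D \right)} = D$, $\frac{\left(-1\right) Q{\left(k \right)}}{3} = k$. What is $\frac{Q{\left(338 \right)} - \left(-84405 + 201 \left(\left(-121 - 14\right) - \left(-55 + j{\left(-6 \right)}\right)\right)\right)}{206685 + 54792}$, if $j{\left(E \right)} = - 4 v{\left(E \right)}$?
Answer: $\frac{2045}{5127} \approx 0.39887$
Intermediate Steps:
$Q{\left(k \right)} = - 3 k$
$j{\left(E \right)} = - 4 E$
$\frac{Q{\left(338 \right)} - \left(-84405 + 201 \left(\left(-121 - 14\right) - \left(-55 + j{\left(-6 \right)}\right)\right)\right)}{206685 + 54792} = \frac{\left(-3\right) 338 + \left(- 201 \left(\left(-121 - 14\right) + \left(55 - \left(-4\right) \left(-6\right)\right)\right) + 84405\right)}{206685 + 54792} = \frac{-1014 + \left(- 201 \left(-135 + \left(55 - 24\right)\right) + 84405\right)}{261477} = \left(-1014 + \left(- 201 \left(-135 + \left(55 - 24\right)\right) + 84405\right)\right) \frac{1}{261477} = \left(-1014 + \left(- 201 \left(-135 + 31\right) + 84405\right)\right) \frac{1}{261477} = \left(-1014 + \left(\left(-201\right) \left(-104\right) + 84405\right)\right) \frac{1}{261477} = \left(-1014 + \left(20904 + 84405\right)\right) \frac{1}{261477} = \left(-1014 + 105309\right) \frac{1}{261477} = 104295 \cdot \frac{1}{261477} = \frac{2045}{5127}$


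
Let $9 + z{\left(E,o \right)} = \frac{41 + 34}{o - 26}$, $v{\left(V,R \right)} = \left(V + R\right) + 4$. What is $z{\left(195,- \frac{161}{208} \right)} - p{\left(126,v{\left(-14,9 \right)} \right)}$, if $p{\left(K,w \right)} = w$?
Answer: $- \frac{60152}{5569} \approx -10.801$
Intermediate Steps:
$v{\left(V,R \right)} = 4 + R + V$ ($v{\left(V,R \right)} = \left(R + V\right) + 4 = 4 + R + V$)
$z{\left(E,o \right)} = -9 + \frac{75}{-26 + o}$ ($z{\left(E,o \right)} = -9 + \frac{41 + 34}{o - 26} = -9 + \frac{75}{-26 + o}$)
$z{\left(195,- \frac{161}{208} \right)} - p{\left(126,v{\left(-14,9 \right)} \right)} = \frac{3 \left(103 - 3 \left(- \frac{161}{208}\right)\right)}{-26 - \frac{161}{208}} - \left(4 + 9 - 14\right) = \frac{3 \left(103 - 3 \left(\left(-161\right) \frac{1}{208}\right)\right)}{-26 - \frac{161}{208}} - -1 = \frac{3 \left(103 - - \frac{483}{208}\right)}{-26 - \frac{161}{208}} + 1 = \frac{3 \left(103 + \frac{483}{208}\right)}{- \frac{5569}{208}} + 1 = 3 \left(- \frac{208}{5569}\right) \frac{21907}{208} + 1 = - \frac{65721}{5569} + 1 = - \frac{60152}{5569}$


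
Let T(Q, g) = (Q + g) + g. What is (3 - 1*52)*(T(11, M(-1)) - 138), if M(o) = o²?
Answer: 6125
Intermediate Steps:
T(Q, g) = Q + 2*g
(3 - 1*52)*(T(11, M(-1)) - 138) = (3 - 1*52)*((11 + 2*(-1)²) - 138) = (3 - 52)*((11 + 2*1) - 138) = -49*((11 + 2) - 138) = -49*(13 - 138) = -49*(-125) = 6125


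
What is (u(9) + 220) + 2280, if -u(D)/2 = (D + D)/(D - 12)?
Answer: 2512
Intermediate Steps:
u(D) = -4*D/(-12 + D) (u(D) = -2*(D + D)/(D - 12) = -2*2*D/(-12 + D) = -4*D/(-12 + D))
(u(9) + 220) + 2280 = (-4*9/(-12 + 9) + 220) + 2280 = (-4*9/(-3) + 220) + 2280 = (-4*9*(-⅓) + 220) + 2280 = (12 + 220) + 2280 = 232 + 2280 = 2512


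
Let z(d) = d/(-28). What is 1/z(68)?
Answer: -7/17 ≈ -0.41176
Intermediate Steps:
z(d) = -d/28 (z(d) = d*(-1/28) = -d/28)
1/z(68) = 1/(-1/28*68) = 1/(-17/7) = -7/17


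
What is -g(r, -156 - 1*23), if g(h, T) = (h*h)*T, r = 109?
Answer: 2126699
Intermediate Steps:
g(h, T) = T*h**2 (g(h, T) = h**2*T = T*h**2)
-g(r, -156 - 1*23) = -(-156 - 1*23)*109**2 = -(-156 - 23)*11881 = -(-179)*11881 = -1*(-2126699) = 2126699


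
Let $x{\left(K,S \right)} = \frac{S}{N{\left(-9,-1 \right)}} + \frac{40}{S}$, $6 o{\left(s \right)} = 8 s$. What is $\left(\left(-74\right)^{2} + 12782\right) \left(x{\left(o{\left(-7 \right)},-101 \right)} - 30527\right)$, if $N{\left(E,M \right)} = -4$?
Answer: $- \frac{112495452843}{202} \approx -5.5691 \cdot 10^{8}$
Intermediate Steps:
$o{\left(s \right)} = \frac{4 s}{3}$ ($o{\left(s \right)} = \frac{8 s}{6} = \frac{4 s}{3}$)
$x{\left(K,S \right)} = \frac{40}{S} - \frac{S}{4}$ ($x{\left(K,S \right)} = \frac{S}{-4} + \frac{40}{S} = S \left(- \frac{1}{4}\right) + \frac{40}{S} = - \frac{S}{4} + \frac{40}{S} = \frac{40}{S} - \frac{S}{4}$)
$\left(\left(-74\right)^{2} + 12782\right) \left(x{\left(o{\left(-7 \right)},-101 \right)} - 30527\right) = \left(\left(-74\right)^{2} + 12782\right) \left(\left(\frac{40}{-101} - - \frac{101}{4}\right) - 30527\right) = \left(5476 + 12782\right) \left(\left(40 \left(- \frac{1}{101}\right) + \frac{101}{4}\right) - 30527\right) = 18258 \left(\left(- \frac{40}{101} + \frac{101}{4}\right) - 30527\right) = 18258 \left(\frac{10041}{404} - 30527\right) = 18258 \left(- \frac{12322867}{404}\right) = - \frac{112495452843}{202}$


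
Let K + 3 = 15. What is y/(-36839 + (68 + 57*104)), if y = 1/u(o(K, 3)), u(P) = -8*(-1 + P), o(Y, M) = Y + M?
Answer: 1/3454416 ≈ 2.8948e-7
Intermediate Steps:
K = 12 (K = -3 + 15 = 12)
o(Y, M) = M + Y
u(P) = 8 - 8*P
y = -1/112 (y = 1/(8 - 8*(3 + 12)) = 1/(8 - 8*15) = 1/(8 - 120) = 1/(-112) = -1/112 ≈ -0.0089286)
y/(-36839 + (68 + 57*104)) = -1/(112*(-36839 + (68 + 57*104))) = -1/(112*(-36839 + (68 + 5928))) = -1/(112*(-36839 + 5996)) = -1/112/(-30843) = -1/112*(-1/30843) = 1/3454416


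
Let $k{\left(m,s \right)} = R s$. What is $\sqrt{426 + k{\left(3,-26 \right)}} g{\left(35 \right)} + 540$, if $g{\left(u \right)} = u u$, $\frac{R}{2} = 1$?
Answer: $540 + 1225 \sqrt{374} \approx 24230.0$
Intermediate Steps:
$R = 2$ ($R = 2 \cdot 1 = 2$)
$k{\left(m,s \right)} = 2 s$
$g{\left(u \right)} = u^{2}$
$\sqrt{426 + k{\left(3,-26 \right)}} g{\left(35 \right)} + 540 = \sqrt{426 + 2 \left(-26\right)} 35^{2} + 540 = \sqrt{426 - 52} \cdot 1225 + 540 = \sqrt{374} \cdot 1225 + 540 = 1225 \sqrt{374} + 540 = 540 + 1225 \sqrt{374}$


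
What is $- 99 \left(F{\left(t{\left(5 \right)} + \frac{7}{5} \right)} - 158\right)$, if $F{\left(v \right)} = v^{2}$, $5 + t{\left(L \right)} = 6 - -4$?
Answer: $\frac{289674}{25} \approx 11587.0$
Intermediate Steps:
$t{\left(L \right)} = 5$ ($t{\left(L \right)} = -5 + \left(6 - -4\right) = -5 + \left(6 + 4\right) = -5 + 10 = 5$)
$- 99 \left(F{\left(t{\left(5 \right)} + \frac{7}{5} \right)} - 158\right) = - 99 \left(\left(5 + \frac{7}{5}\right)^{2} - 158\right) = - 99 \left(\left(\frac{32}{5}\right)^{2} - 158\right) = - 99 \left(\frac{1024}{25} - 158\right) = \left(-99\right) \left(- \frac{2926}{25}\right) = \frac{289674}{25}$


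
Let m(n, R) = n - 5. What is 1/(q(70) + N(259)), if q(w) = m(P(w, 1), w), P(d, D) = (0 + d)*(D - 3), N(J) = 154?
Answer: ⅑ ≈ 0.11111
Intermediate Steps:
P(d, D) = d*(-3 + D)
m(n, R) = -5 + n
q(w) = -5 - 2*w (q(w) = -5 + w*(-3 + 1) = -5 + w*(-2) = -5 - 2*w)
1/(q(70) + N(259)) = 1/((-5 - 2*70) + 154) = 1/((-5 - 140) + 154) = 1/(-145 + 154) = 1/9 = ⅑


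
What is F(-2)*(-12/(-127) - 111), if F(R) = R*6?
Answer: 169020/127 ≈ 1330.9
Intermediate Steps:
F(R) = 6*R
F(-2)*(-12/(-127) - 111) = (6*(-2))*(-12/(-127) - 111) = -12*(-12*(-1/127) - 111) = -12*(12/127 - 111) = -12*(-14085/127) = 169020/127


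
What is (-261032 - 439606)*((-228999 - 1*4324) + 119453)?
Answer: 79781649060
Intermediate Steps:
(-261032 - 439606)*((-228999 - 1*4324) + 119453) = -700638*((-228999 - 4324) + 119453) = -700638*(-233323 + 119453) = -700638*(-113870) = 79781649060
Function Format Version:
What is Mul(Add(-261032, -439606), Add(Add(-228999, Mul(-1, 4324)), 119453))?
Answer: 79781649060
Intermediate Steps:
Mul(Add(-261032, -439606), Add(Add(-228999, Mul(-1, 4324)), 119453)) = Mul(-700638, Add(Add(-228999, -4324), 119453)) = Mul(-700638, Add(-233323, 119453)) = Mul(-700638, -113870) = 79781649060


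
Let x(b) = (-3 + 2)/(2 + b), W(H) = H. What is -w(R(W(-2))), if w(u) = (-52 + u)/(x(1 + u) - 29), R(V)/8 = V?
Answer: -221/94 ≈ -2.3511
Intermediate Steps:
R(V) = 8*V
x(b) = -1/(2 + b)
w(u) = (-52 + u)/(-29 - 1/(3 + u)) (w(u) = (-52 + u)/(-1/(2 + (1 + u)) - 29) = (-52 + u)/(-1/(3 + u) - 29) = (-52 + u)/(-29 - 1/(3 + u)))
-w(R(W(-2))) = -(-1)*(-52 + 8*(-2))*(3 + 8*(-2))/(88 + 29*(8*(-2))) = -(-1)*(-52 - 16)*(3 - 16)/(88 + 29*(-16)) = -(-1)*(-68)*(-13)/(88 - 464) = -(-1)*(-68)*(-13)/(-376) = -(-1)*(-1)*(-68)*(-13)/376 = -1*221/94 = -221/94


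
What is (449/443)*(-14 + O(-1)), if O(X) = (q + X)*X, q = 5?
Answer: -8082/443 ≈ -18.244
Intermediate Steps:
O(X) = X*(5 + X) (O(X) = (5 + X)*X = X*(5 + X))
(449/443)*(-14 + O(-1)) = (449/443)*(-14 - (5 - 1)) = (449*(1/443))*(-14 - 1*4) = 449*(-14 - 4)/443 = (449/443)*(-18) = -8082/443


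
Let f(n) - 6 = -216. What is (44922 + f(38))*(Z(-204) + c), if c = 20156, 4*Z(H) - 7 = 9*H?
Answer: 880770510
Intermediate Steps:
Z(H) = 7/4 + 9*H/4 (Z(H) = 7/4 + (9*H)/4 = 7/4 + 9*H/4)
f(n) = -210 (f(n) = 6 - 216 = -210)
(44922 + f(38))*(Z(-204) + c) = (44922 - 210)*((7/4 + (9/4)*(-204)) + 20156) = 44712*((7/4 - 459) + 20156) = 44712*(-1829/4 + 20156) = 44712*(78795/4) = 880770510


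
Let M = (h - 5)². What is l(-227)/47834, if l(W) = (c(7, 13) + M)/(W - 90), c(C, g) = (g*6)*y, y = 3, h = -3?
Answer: -149/7581689 ≈ -1.9653e-5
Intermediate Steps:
M = 64 (M = (-3 - 5)² = (-8)² = 64)
c(C, g) = 18*g (c(C, g) = (g*6)*3 = (6*g)*3 = 18*g)
l(W) = 298/(-90 + W) (l(W) = (18*13 + 64)/(W - 90) = (234 + 64)/(-90 + W) = 298/(-90 + W))
l(-227)/47834 = (298/(-90 - 227))/47834 = (298/(-317))*(1/47834) = (298*(-1/317))*(1/47834) = -298/317*1/47834 = -149/7581689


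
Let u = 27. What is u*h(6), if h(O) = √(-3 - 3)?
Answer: 27*I*√6 ≈ 66.136*I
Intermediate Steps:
h(O) = I*√6 (h(O) = √(-6) = I*√6)
u*h(6) = 27*(I*√6) = 27*I*√6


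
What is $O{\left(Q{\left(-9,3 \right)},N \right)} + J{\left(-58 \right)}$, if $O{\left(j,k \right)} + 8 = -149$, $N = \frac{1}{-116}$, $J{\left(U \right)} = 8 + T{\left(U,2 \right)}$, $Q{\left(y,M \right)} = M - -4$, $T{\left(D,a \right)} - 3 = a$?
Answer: $-144$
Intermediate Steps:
$T{\left(D,a \right)} = 3 + a$
$Q{\left(y,M \right)} = 4 + M$ ($Q{\left(y,M \right)} = M + 4 = 4 + M$)
$J{\left(U \right)} = 13$ ($J{\left(U \right)} = 8 + \left(3 + 2\right) = 8 + 5 = 13$)
$N = - \frac{1}{116} \approx -0.0086207$
$O{\left(j,k \right)} = -157$ ($O{\left(j,k \right)} = -8 - 149 = -157$)
$O{\left(Q{\left(-9,3 \right)},N \right)} + J{\left(-58 \right)} = -157 + 13 = -144$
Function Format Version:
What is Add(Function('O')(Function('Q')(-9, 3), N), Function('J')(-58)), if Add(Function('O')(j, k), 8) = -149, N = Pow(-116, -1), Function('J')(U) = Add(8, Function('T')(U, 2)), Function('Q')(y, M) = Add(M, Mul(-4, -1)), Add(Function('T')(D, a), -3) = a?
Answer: -144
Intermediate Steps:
Function('T')(D, a) = Add(3, a)
Function('Q')(y, M) = Add(4, M) (Function('Q')(y, M) = Add(M, 4) = Add(4, M))
Function('J')(U) = 13 (Function('J')(U) = Add(8, Add(3, 2)) = Add(8, 5) = 13)
N = Rational(-1, 116) ≈ -0.0086207
Function('O')(j, k) = -157 (Function('O')(j, k) = Add(-8, -149) = -157)
Add(Function('O')(Function('Q')(-9, 3), N), Function('J')(-58)) = Add(-157, 13) = -144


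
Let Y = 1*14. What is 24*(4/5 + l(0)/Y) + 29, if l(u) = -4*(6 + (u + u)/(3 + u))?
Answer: 247/35 ≈ 7.0571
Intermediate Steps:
l(u) = -24 - 8*u/(3 + u) (l(u) = -4*(6 + (2*u)/(3 + u)) = -4*(6 + 2*u/(3 + u)) = -24 - 8*u/(3 + u))
Y = 14
24*(4/5 + l(0)/Y) + 29 = 24*(4/5 + (8*(-9 - 4*0)/(3 + 0))/14) + 29 = 24*(4*(1/5) + (8*(-9 + 0)/3)*(1/14)) + 29 = 24*(4/5 + (8*(1/3)*(-9))*(1/14)) + 29 = 24*(4/5 - 24*1/14) + 29 = 24*(4/5 - 12/7) + 29 = 24*(-32/35) + 29 = -768/35 + 29 = 247/35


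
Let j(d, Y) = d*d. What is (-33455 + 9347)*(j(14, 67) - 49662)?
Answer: 1192526328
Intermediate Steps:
j(d, Y) = d**2
(-33455 + 9347)*(j(14, 67) - 49662) = (-33455 + 9347)*(14**2 - 49662) = -24108*(196 - 49662) = -24108*(-49466) = 1192526328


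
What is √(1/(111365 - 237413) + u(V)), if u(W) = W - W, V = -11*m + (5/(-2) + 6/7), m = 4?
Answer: I*√7878/31512 ≈ 0.0028166*I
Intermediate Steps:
V = -639/14 (V = -11*4 + (5/(-2) + 6/7) = -44 + (5*(-½) + 6*(⅐)) = -44 + (-5/2 + 6/7) = -44 - 23/14 = -639/14 ≈ -45.643)
u(W) = 0
√(1/(111365 - 237413) + u(V)) = √(1/(111365 - 237413) + 0) = √(1/(-126048) + 0) = √(-1/126048 + 0) = √(-1/126048) = I*√7878/31512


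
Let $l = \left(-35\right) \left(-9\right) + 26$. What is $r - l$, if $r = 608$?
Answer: $267$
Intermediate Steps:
$l = 341$ ($l = 315 + 26 = 341$)
$r - l = 608 - 341 = 267$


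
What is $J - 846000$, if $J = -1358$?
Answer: $-847358$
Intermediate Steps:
$J - 846000 = -1358 - 846000 = -847358$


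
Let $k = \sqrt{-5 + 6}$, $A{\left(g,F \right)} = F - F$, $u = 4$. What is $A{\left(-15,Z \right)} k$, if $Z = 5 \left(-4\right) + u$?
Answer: $0$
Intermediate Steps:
$Z = -16$ ($Z = 5 \left(-4\right) + 4 = -20 + 4 = -16$)
$A{\left(g,F \right)} = 0$
$k = 1$ ($k = \sqrt{1} = 1$)
$A{\left(-15,Z \right)} k = 0 \cdot 1 = 0$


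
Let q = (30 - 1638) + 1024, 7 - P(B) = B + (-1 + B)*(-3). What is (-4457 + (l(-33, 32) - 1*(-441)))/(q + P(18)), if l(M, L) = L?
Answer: 249/34 ≈ 7.3235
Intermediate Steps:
P(B) = 4 + 2*B (P(B) = 7 - (B + (-1 + B)*(-3)) = 7 - (B + (3 - 3*B)) = 7 - (3 - 2*B) = 7 + (-3 + 2*B) = 4 + 2*B)
q = -584 (q = -1608 + 1024 = -584)
(-4457 + (l(-33, 32) - 1*(-441)))/(q + P(18)) = (-4457 + (32 - 1*(-441)))/(-584 + (4 + 2*18)) = (-4457 + (32 + 441))/(-584 + (4 + 36)) = (-4457 + 473)/(-584 + 40) = -3984/(-544) = -3984*(-1/544) = 249/34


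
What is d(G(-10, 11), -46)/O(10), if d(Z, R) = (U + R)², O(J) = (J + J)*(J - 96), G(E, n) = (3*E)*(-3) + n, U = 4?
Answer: -441/430 ≈ -1.0256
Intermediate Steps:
G(E, n) = n - 9*E (G(E, n) = -9*E + n = n - 9*E)
O(J) = 2*J*(-96 + J) (O(J) = (2*J)*(-96 + J) = 2*J*(-96 + J))
d(Z, R) = (4 + R)²
d(G(-10, 11), -46)/O(10) = (4 - 46)²/((2*10*(-96 + 10))) = (-42)²/((2*10*(-86))) = 1764/(-1720) = 1764*(-1/1720) = -441/430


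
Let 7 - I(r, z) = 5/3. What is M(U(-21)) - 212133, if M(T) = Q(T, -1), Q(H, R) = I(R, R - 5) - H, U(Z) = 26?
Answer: -636461/3 ≈ -2.1215e+5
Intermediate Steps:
I(r, z) = 16/3 (I(r, z) = 7 - 5/3 = 16/3)
Q(H, R) = 16/3 - H
M(T) = 16/3 - T
M(U(-21)) - 212133 = (16/3 - 1*26) - 212133 = (16/3 - 26) - 212133 = -62/3 - 212133 = -636461/3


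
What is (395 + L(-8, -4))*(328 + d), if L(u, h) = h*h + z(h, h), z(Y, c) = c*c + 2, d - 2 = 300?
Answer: 270270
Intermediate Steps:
d = 302 (d = 2 + 300 = 302)
z(Y, c) = 2 + c² (z(Y, c) = c² + 2 = 2 + c²)
L(u, h) = 2 + 2*h² (L(u, h) = h*h + (2 + h²) = h² + (2 + h²) = 2 + 2*h²)
(395 + L(-8, -4))*(328 + d) = (395 + (2 + 2*(-4)²))*(328 + 302) = (395 + (2 + 2*16))*630 = (395 + (2 + 32))*630 = (395 + 34)*630 = 429*630 = 270270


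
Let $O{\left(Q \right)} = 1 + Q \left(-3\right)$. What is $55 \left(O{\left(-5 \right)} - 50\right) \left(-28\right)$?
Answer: $52360$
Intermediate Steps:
$O{\left(Q \right)} = 1 - 3 Q$
$55 \left(O{\left(-5 \right)} - 50\right) \left(-28\right) = 55 \left(\left(1 - -15\right) - 50\right) \left(-28\right) = 55 \left(\left(1 + 15\right) - 50\right) \left(-28\right) = 55 \left(16 - 50\right) \left(-28\right) = 55 \left(-34\right) \left(-28\right) = \left(-1870\right) \left(-28\right) = 52360$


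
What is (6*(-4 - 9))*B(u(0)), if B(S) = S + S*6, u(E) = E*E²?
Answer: 0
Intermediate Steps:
u(E) = E³
B(S) = 7*S (B(S) = S + 6*S = 7*S)
(6*(-4 - 9))*B(u(0)) = (6*(-4 - 9))*(7*0³) = (6*(-13))*(7*0) = -78*0 = 0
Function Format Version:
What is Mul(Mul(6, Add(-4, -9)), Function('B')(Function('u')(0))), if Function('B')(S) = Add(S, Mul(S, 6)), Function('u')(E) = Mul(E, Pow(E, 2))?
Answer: 0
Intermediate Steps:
Function('u')(E) = Pow(E, 3)
Function('B')(S) = Mul(7, S) (Function('B')(S) = Add(S, Mul(6, S)) = Mul(7, S))
Mul(Mul(6, Add(-4, -9)), Function('B')(Function('u')(0))) = Mul(Mul(6, Add(-4, -9)), Mul(7, Pow(0, 3))) = Mul(Mul(6, -13), Mul(7, 0)) = Mul(-78, 0) = 0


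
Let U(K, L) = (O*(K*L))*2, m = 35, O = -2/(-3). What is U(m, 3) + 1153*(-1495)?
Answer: -1723595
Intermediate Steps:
O = ⅔ (O = -2*(-⅓) = ⅔ ≈ 0.66667)
U(K, L) = 4*K*L/3 (U(K, L) = (2*(K*L)/3)*2 = (2*K*L/3)*2 = 4*K*L/3)
U(m, 3) + 1153*(-1495) = (4/3)*35*3 + 1153*(-1495) = 140 - 1723735 = -1723595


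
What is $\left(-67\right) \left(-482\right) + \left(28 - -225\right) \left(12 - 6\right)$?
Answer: $33812$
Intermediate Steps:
$\left(-67\right) \left(-482\right) + \left(28 - -225\right) \left(12 - 6\right) = 32294 + \left(28 + 225\right) 6 = 32294 + 253 \cdot 6 = 32294 + 1518 = 33812$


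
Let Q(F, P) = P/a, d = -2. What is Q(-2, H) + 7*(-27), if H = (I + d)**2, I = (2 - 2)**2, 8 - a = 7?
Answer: -185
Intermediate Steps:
a = 1 (a = 8 - 1*7 = 8 - 7 = 1)
I = 0 (I = 0**2 = 0)
H = 4 (H = (0 - 2)**2 = (-2)**2 = 4)
Q(F, P) = P (Q(F, P) = P/1 = P*1 = P)
Q(-2, H) + 7*(-27) = 4 + 7*(-27) = 4 - 189 = -185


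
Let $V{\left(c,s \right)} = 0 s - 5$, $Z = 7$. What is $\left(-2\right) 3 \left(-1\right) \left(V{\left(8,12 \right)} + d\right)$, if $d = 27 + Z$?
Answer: $174$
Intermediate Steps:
$d = 34$ ($d = 27 + 7 = 34$)
$V{\left(c,s \right)} = -5$ ($V{\left(c,s \right)} = 0 - 5 = -5$)
$\left(-2\right) 3 \left(-1\right) \left(V{\left(8,12 \right)} + d\right) = \left(-2\right) 3 \left(-1\right) \left(-5 + 34\right) = \left(-6\right) \left(-1\right) 29 = 6 \cdot 29 = 174$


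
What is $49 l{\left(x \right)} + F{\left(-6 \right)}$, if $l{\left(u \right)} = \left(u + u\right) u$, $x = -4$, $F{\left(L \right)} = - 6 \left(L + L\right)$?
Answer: $1640$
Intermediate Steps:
$F{\left(L \right)} = - 12 L$ ($F{\left(L \right)} = - 6 \cdot 2 L = - 12 L$)
$l{\left(u \right)} = 2 u^{2}$ ($l{\left(u \right)} = 2 u u = 2 u^{2}$)
$49 l{\left(x \right)} + F{\left(-6 \right)} = 49 \cdot 2 \left(-4\right)^{2} - -72 = 49 \cdot 2 \cdot 16 + 72 = 49 \cdot 32 + 72 = 1568 + 72 = 1640$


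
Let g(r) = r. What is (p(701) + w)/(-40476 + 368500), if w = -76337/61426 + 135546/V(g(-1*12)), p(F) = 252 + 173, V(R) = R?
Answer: -333903835/10074601112 ≈ -0.033143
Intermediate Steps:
p(F) = 425
w = -346956860/30713 (w = -76337/61426 + 135546/((-1*12)) = -76337*1/61426 + 135546/(-12) = -76337/61426 + 135546*(-1/12) = -76337/61426 - 22591/2 = -346956860/30713 ≈ -11297.)
(p(701) + w)/(-40476 + 368500) = (425 - 346956860/30713)/(-40476 + 368500) = -333903835/30713/328024 = -333903835/30713*1/328024 = -333903835/10074601112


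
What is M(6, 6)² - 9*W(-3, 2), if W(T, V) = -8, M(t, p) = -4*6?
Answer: 648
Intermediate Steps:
M(t, p) = -24
M(6, 6)² - 9*W(-3, 2) = (-24)² - 9*(-8) = 576 + 72 = 648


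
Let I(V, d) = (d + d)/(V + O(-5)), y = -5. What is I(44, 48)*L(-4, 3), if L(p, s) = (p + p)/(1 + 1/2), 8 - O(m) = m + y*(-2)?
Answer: -512/47 ≈ -10.894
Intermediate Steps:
O(m) = -2 - m (O(m) = 8 - (m - 5*(-2)) = 8 - (m + 10) = 8 - (10 + m) = 8 + (-10 - m) = -2 - m)
L(p, s) = 4*p/3 (L(p, s) = (2*p)/(1 + ½) = (2*p)/(3/2) = (2*p)*(⅔) = 4*p/3)
I(V, d) = 2*d/(3 + V) (I(V, d) = (d + d)/(V + (-2 - 1*(-5))) = (2*d)/(V + (-2 + 5)) = (2*d)/(V + 3) = (2*d)/(3 + V) = 2*d/(3 + V))
I(44, 48)*L(-4, 3) = (2*48/(3 + 44))*((4/3)*(-4)) = (2*48/47)*(-16/3) = (2*48*(1/47))*(-16/3) = (96/47)*(-16/3) = -512/47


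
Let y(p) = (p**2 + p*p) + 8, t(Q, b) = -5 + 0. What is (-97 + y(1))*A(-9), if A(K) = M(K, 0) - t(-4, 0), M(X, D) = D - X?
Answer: -1218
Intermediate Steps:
t(Q, b) = -5
y(p) = 8 + 2*p**2 (y(p) = (p**2 + p**2) + 8 = 2*p**2 + 8 = 8 + 2*p**2)
A(K) = 5 - K (A(K) = (0 - K) - 1*(-5) = -K + 5 = 5 - K)
(-97 + y(1))*A(-9) = (-97 + (8 + 2*1**2))*(5 - 1*(-9)) = (-97 + (8 + 2*1))*(5 + 9) = (-97 + (8 + 2))*14 = (-97 + 10)*14 = -87*14 = -1218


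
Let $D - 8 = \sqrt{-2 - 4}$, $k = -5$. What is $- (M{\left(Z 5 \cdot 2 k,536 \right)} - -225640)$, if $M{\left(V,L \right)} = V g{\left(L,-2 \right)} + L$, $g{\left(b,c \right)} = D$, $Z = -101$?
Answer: $-266576 - 5050 i \sqrt{6} \approx -2.6658 \cdot 10^{5} - 12370.0 i$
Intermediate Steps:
$D = 8 + i \sqrt{6}$ ($D = 8 + \sqrt{-2 - 4} = 8 + \sqrt{-6} = 8 + i \sqrt{6} \approx 8.0 + 2.4495 i$)
$g{\left(b,c \right)} = 8 + i \sqrt{6}$
$M{\left(V,L \right)} = L + V \left(8 + i \sqrt{6}\right)$ ($M{\left(V,L \right)} = V \left(8 + i \sqrt{6}\right) + L = L + V \left(8 + i \sqrt{6}\right)$)
$- (M{\left(Z 5 \cdot 2 k,536 \right)} - -225640) = - (\left(536 + - 101 \cdot 5 \cdot 2 \left(-5\right) \left(8 + i \sqrt{6}\right)\right) - -225640) = - (\left(536 + - 101 \cdot 10 \left(-5\right) \left(8 + i \sqrt{6}\right)\right) + 225640) = - (\left(536 + \left(-101\right) \left(-50\right) \left(8 + i \sqrt{6}\right)\right) + 225640) = - (\left(536 + 5050 \left(8 + i \sqrt{6}\right)\right) + 225640) = - (\left(536 + \left(40400 + 5050 i \sqrt{6}\right)\right) + 225640) = - (\left(40936 + 5050 i \sqrt{6}\right) + 225640) = - (266576 + 5050 i \sqrt{6}) = -266576 - 5050 i \sqrt{6}$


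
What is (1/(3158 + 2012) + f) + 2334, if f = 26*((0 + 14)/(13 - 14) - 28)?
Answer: 6421141/5170 ≈ 1242.0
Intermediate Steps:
f = -1092 (f = 26*(14/(-1) - 28) = 26*(14*(-1) - 28) = 26*(-14 - 28) = 26*(-42) = -1092)
(1/(3158 + 2012) + f) + 2334 = (1/(3158 + 2012) - 1092) + 2334 = (1/5170 - 1092) + 2334 = -5645639/5170 + 2334 = 6421141/5170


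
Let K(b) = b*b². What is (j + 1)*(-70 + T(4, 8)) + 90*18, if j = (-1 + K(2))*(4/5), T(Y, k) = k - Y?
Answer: 5922/5 ≈ 1184.4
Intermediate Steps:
K(b) = b³
j = 28/5 (j = (-1 + 2³)*(4/5) = (-1 + 8)*(4*(⅕)) = 7*(⅘) = 28/5 ≈ 5.6000)
(j + 1)*(-70 + T(4, 8)) + 90*18 = (28/5 + 1)*(-70 + (8 - 1*4)) + 90*18 = 33*(-70 + (8 - 4))/5 + 1620 = 33*(-70 + 4)/5 + 1620 = (33/5)*(-66) + 1620 = -2178/5 + 1620 = 5922/5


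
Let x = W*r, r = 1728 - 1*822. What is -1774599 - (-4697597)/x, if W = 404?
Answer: -649541126779/366024 ≈ -1.7746e+6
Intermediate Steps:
r = 906 (r = 1728 - 822 = 906)
x = 366024 (x = 404*906 = 366024)
-1774599 - (-4697597)/x = -1774599 - (-4697597)/366024 = -1774599 - 1*(-4697597/366024) = -1774599 + 4697597/366024 = -649541126779/366024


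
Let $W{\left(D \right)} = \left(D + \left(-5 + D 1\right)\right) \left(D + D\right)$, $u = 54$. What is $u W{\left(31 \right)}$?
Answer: $190836$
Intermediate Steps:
$W{\left(D \right)} = 2 D \left(-5 + 2 D\right)$ ($W{\left(D \right)} = \left(D + \left(-5 + D\right)\right) 2 D = \left(-5 + 2 D\right) 2 D = 2 D \left(-5 + 2 D\right)$)
$u W{\left(31 \right)} = 54 \cdot 2 \cdot 31 \left(-5 + 2 \cdot 31\right) = 54 \cdot 2 \cdot 31 \left(-5 + 62\right) = 54 \cdot 2 \cdot 31 \cdot 57 = 54 \cdot 3534 = 190836$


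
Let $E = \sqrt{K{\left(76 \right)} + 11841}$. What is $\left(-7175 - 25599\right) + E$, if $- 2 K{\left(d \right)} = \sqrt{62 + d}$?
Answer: $-32774 + \frac{\sqrt{47364 - 2 \sqrt{138}}}{2} \approx -32665.0$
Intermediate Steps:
$K{\left(d \right)} = - \frac{\sqrt{62 + d}}{2}$
$E = \sqrt{11841 - \frac{\sqrt{138}}{2}}$ ($E = \sqrt{- \frac{\sqrt{62 + 76}}{2} + 11841} = \sqrt{- \frac{\sqrt{138}}{2} + 11841} = \sqrt{11841 - \frac{\sqrt{138}}{2}} \approx 108.79$)
$\left(-7175 - 25599\right) + E = \left(-7175 - 25599\right) + \frac{\sqrt{47364 - 2 \sqrt{138}}}{2} = -32774 + \frac{\sqrt{47364 - 2 \sqrt{138}}}{2}$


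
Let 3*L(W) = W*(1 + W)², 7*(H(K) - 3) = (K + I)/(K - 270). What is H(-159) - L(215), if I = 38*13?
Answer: -10041062366/3003 ≈ -3.3437e+6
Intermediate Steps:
I = 494
H(K) = 3 + (494 + K)/(7*(-270 + K)) (H(K) = 3 + ((K + 494)/(K - 270))/7 = 3 + ((494 + K)/(-270 + K))/7 = 3 + (494 + K)/(7*(-270 + K)))
L(W) = W*(1 + W)²/3 (L(W) = (W*(1 + W)²)/3 = W*(1 + W)²/3)
H(-159) - L(215) = 2*(-2588 + 11*(-159))/(7*(-270 - 159)) - 215*(1 + 215)²/3 = (2/7)*(-2588 - 1749)/(-429) - 215*216²/3 = (2/7)*(-1/429)*(-4337) - 215*46656/3 = 8674/3003 - 1*3343680 = 8674/3003 - 3343680 = -10041062366/3003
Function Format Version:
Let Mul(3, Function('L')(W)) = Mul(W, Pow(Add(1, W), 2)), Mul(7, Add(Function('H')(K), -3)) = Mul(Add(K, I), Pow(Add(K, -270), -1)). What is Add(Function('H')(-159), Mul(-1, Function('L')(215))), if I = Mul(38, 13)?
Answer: Rational(-10041062366, 3003) ≈ -3.3437e+6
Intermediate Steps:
I = 494
Function('H')(K) = Add(3, Mul(Rational(1, 7), Pow(Add(-270, K), -1), Add(494, K))) (Function('H')(K) = Add(3, Mul(Rational(1, 7), Mul(Add(K, 494), Pow(Add(K, -270), -1)))) = Add(3, Mul(Rational(1, 7), Mul(Add(494, K), Pow(Add(-270, K), -1)))) = Add(3, Mul(Rational(1, 7), Mul(Pow(Add(-270, K), -1), Add(494, K)))) = Add(3, Mul(Rational(1, 7), Pow(Add(-270, K), -1), Add(494, K))))
Function('L')(W) = Mul(Rational(1, 3), W, Pow(Add(1, W), 2)) (Function('L')(W) = Mul(Rational(1, 3), Mul(W, Pow(Add(1, W), 2))) = Mul(Rational(1, 3), W, Pow(Add(1, W), 2)))
Add(Function('H')(-159), Mul(-1, Function('L')(215))) = Add(Mul(Rational(2, 7), Pow(Add(-270, -159), -1), Add(-2588, Mul(11, -159))), Mul(-1, Mul(Rational(1, 3), 215, Pow(Add(1, 215), 2)))) = Add(Mul(Rational(2, 7), Pow(-429, -1), Add(-2588, -1749)), Mul(-1, Mul(Rational(1, 3), 215, Pow(216, 2)))) = Add(Mul(Rational(2, 7), Rational(-1, 429), -4337), Mul(-1, Mul(Rational(1, 3), 215, 46656))) = Add(Rational(8674, 3003), Mul(-1, 3343680)) = Add(Rational(8674, 3003), -3343680) = Rational(-10041062366, 3003)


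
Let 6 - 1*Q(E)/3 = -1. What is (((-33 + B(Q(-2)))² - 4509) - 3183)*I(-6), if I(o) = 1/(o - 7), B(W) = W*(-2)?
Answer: 159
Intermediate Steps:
Q(E) = 21 (Q(E) = 18 - 3*(-1) = 18 + 3 = 21)
B(W) = -2*W
I(o) = 1/(-7 + o)
(((-33 + B(Q(-2)))² - 4509) - 3183)*I(-6) = (((-33 - 2*21)² - 4509) - 3183)/(-7 - 6) = (((-33 - 42)² - 4509) - 3183)/(-13) = (((-75)² - 4509) - 3183)*(-1/13) = ((5625 - 4509) - 3183)*(-1/13) = (1116 - 3183)*(-1/13) = -2067*(-1/13) = 159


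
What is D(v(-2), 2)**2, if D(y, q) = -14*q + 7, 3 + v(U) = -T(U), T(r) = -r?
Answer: 441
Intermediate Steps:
v(U) = -3 + U (v(U) = -3 - (-1)*U = -3 + U)
D(y, q) = 7 - 14*q
D(v(-2), 2)**2 = (7 - 14*2)**2 = (7 - 28)**2 = (-21)**2 = 441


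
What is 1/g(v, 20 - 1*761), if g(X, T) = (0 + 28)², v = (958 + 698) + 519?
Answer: 1/784 ≈ 0.0012755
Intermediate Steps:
v = 2175 (v = 1656 + 519 = 2175)
g(X, T) = 784 (g(X, T) = 28² = 784)
1/g(v, 20 - 1*761) = 1/784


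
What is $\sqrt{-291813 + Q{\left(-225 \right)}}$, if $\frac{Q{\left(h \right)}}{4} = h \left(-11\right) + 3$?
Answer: $i \sqrt{281901} \approx 530.94 i$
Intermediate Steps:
$Q{\left(h \right)} = 12 - 44 h$ ($Q{\left(h \right)} = 4 \left(h \left(-11\right) + 3\right) = 4 \left(- 11 h + 3\right) = 4 \left(3 - 11 h\right) = 12 - 44 h$)
$\sqrt{-291813 + Q{\left(-225 \right)}} = \sqrt{-291813 + \left(12 - -9900\right)} = \sqrt{-291813 + \left(12 + 9900\right)} = \sqrt{-291813 + 9912} = \sqrt{-281901} = i \sqrt{281901}$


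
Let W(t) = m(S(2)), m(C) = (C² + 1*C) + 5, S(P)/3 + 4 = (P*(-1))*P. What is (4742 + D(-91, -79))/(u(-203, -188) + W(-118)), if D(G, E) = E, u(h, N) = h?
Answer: 4663/354 ≈ 13.172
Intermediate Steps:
S(P) = -12 - 3*P² (S(P) = -12 + 3*((P*(-1))*P) = -12 + 3*((-P)*P) = -12 + 3*(-P²) = -12 - 3*P²)
m(C) = 5 + C + C² (m(C) = (C² + C) + 5 = (C + C²) + 5 = 5 + C + C²)
W(t) = 557 (W(t) = 5 + (-12 - 3*2²) + (-12 - 3*2²)² = 5 + (-12 - 3*4) + (-12 - 3*4)² = 5 + (-12 - 12) + (-12 - 12)² = 5 - 24 + (-24)² = 5 - 24 + 576 = 557)
(4742 + D(-91, -79))/(u(-203, -188) + W(-118)) = (4742 - 79)/(-203 + 557) = 4663/354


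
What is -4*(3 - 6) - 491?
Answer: -479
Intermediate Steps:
-4*(3 - 6) - 491 = -4*(-3) - 491 = 12 - 491 = -479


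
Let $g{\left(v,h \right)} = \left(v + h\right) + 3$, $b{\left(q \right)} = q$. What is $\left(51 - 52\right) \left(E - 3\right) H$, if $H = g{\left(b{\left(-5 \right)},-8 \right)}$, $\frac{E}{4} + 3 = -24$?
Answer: $-1110$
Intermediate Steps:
$E = -108$ ($E = -12 + 4 \left(-24\right) = -12 - 96 = -108$)
$g{\left(v,h \right)} = 3 + h + v$ ($g{\left(v,h \right)} = \left(h + v\right) + 3 = 3 + h + v$)
$H = -10$ ($H = 3 - 8 - 5 = -10$)
$\left(51 - 52\right) \left(E - 3\right) H = \left(51 - 52\right) \left(-108 - 3\right) \left(-10\right) = \left(-1\right) \left(-111\right) \left(-10\right) = 111 \left(-10\right) = -1110$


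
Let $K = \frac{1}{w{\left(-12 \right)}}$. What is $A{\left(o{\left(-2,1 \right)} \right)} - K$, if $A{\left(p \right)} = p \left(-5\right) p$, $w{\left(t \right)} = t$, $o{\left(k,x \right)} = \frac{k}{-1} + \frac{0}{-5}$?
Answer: $- \frac{239}{12} \approx -19.917$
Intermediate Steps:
$o{\left(k,x \right)} = - k$ ($o{\left(k,x \right)} = k \left(-1\right) + 0 \left(- \frac{1}{5}\right) = - k + 0 = - k$)
$K = - \frac{1}{12}$ ($K = \frac{1}{-12} = - \frac{1}{12} \approx -0.083333$)
$A{\left(p \right)} = - 5 p^{2}$ ($A{\left(p \right)} = - 5 p p = - 5 p^{2}$)
$A{\left(o{\left(-2,1 \right)} \right)} - K = - 5 \left(\left(-1\right) \left(-2\right)\right)^{2} - - \frac{1}{12} = - 5 \cdot 2^{2} + \frac{1}{12} = \left(-5\right) 4 + \frac{1}{12} = -20 + \frac{1}{12} = - \frac{239}{12}$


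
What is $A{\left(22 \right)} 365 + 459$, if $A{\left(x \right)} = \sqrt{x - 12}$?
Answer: $459 + 365 \sqrt{10} \approx 1613.2$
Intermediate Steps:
$A{\left(x \right)} = \sqrt{-12 + x}$
$A{\left(22 \right)} 365 + 459 = \sqrt{-12 + 22} \cdot 365 + 459 = \sqrt{10} \cdot 365 + 459 = 365 \sqrt{10} + 459 = 459 + 365 \sqrt{10}$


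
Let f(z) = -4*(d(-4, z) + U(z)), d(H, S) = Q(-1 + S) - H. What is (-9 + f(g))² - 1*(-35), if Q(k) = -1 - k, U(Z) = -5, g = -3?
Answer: 324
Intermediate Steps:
d(H, S) = -H - S (d(H, S) = (-1 - (-1 + S)) - H = (-1 + (1 - S)) - H = -S - H = -H - S)
f(z) = 4 + 4*z (f(z) = -4*((-1*(-4) - z) - 5) = -4*((4 - z) - 5) = -4*(-1 - z) = 4 + 4*z)
(-9 + f(g))² - 1*(-35) = (-9 + (4 + 4*(-3)))² - 1*(-35) = (-9 + (4 - 12))² + 35 = (-9 - 8)² + 35 = (-17)² + 35 = 289 + 35 = 324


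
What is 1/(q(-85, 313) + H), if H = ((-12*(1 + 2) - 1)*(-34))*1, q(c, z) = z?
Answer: 1/1571 ≈ 0.00063654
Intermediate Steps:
H = 1258 (H = ((-12*3 - 1)*(-34))*1 = ((-3*12 - 1)*(-34))*1 = ((-36 - 1)*(-34))*1 = -37*(-34)*1 = 1258*1 = 1258)
1/(q(-85, 313) + H) = 1/(313 + 1258) = 1/1571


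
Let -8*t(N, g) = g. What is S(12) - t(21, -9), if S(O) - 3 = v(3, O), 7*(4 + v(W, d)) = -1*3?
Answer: -143/56 ≈ -2.5536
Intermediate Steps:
t(N, g) = -g/8
v(W, d) = -31/7 (v(W, d) = -4 + (-1*3)/7 = -4 + (1/7)*(-3) = -4 - 3/7 = -31/7)
S(O) = -10/7 (S(O) = 3 - 31/7 = -10/7)
S(12) - t(21, -9) = -10/7 - (-1)*(-9)/8 = -10/7 - 1*9/8 = -10/7 - 9/8 = -143/56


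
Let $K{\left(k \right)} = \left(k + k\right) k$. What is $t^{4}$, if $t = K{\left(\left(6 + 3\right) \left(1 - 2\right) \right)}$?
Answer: $688747536$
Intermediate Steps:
$K{\left(k \right)} = 2 k^{2}$ ($K{\left(k \right)} = 2 k k = 2 k^{2}$)
$t = 162$ ($t = 2 \left(\left(6 + 3\right) \left(1 - 2\right)\right)^{2} = 2 \left(9 \left(-1\right)\right)^{2} = 2 \left(-9\right)^{2} = 2 \cdot 81 = 162$)
$t^{4} = 162^{4} = 688747536$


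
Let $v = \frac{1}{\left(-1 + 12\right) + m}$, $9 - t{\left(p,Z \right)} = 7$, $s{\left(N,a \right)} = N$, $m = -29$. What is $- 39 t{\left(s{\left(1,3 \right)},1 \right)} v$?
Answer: $\frac{13}{3} \approx 4.3333$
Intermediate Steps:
$t{\left(p,Z \right)} = 2$ ($t{\left(p,Z \right)} = 9 - 7 = 2$)
$v = - \frac{1}{18}$ ($v = \frac{1}{\left(-1 + 12\right) - 29} = \frac{1}{11 - 29} = \frac{1}{-18} = - \frac{1}{18} \approx -0.055556$)
$- 39 t{\left(s{\left(1,3 \right)},1 \right)} v = \left(-39\right) 2 \left(- \frac{1}{18}\right) = \left(-78\right) \left(- \frac{1}{18}\right) = \frac{13}{3}$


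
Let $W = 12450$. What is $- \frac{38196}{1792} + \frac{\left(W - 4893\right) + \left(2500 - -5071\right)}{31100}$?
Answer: $- \frac{72549139}{3483200} \approx -20.828$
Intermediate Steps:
$- \frac{38196}{1792} + \frac{\left(W - 4893\right) + \left(2500 - -5071\right)}{31100} = - \frac{38196}{1792} + \frac{\left(12450 - 4893\right) + \left(2500 - -5071\right)}{31100} = \left(-38196\right) \frac{1}{1792} + \left(7557 + \left(2500 + 5071\right)\right) \frac{1}{31100} = - \frac{9549}{448} + \left(7557 + 7571\right) \frac{1}{31100} = - \frac{9549}{448} + 15128 \cdot \frac{1}{31100} = - \frac{9549}{448} + \frac{3782}{7775} = - \frac{72549139}{3483200}$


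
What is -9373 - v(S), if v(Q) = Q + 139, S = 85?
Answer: -9597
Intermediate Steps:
v(Q) = 139 + Q
-9373 - v(S) = -9373 - (139 + 85) = -9373 - 1*224 = -9373 - 224 = -9597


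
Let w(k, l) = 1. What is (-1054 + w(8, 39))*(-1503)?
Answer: 1582659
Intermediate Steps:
(-1054 + w(8, 39))*(-1503) = (-1054 + 1)*(-1503) = -1053*(-1503) = 1582659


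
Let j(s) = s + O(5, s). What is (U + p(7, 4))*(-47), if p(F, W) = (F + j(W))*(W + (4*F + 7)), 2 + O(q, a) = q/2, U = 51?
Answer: -46953/2 ≈ -23477.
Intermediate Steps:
O(q, a) = -2 + q/2
j(s) = ½ + s (j(s) = s + (-2 + (½)*5) = s + (-2 + 5/2) = s + ½ = ½ + s)
p(F, W) = (½ + F + W)*(7 + W + 4*F) (p(F, W) = (F + (½ + W))*(W + (4*F + 7)) = (½ + F + W)*(W + (7 + 4*F)) = (½ + F + W)*(7 + W + 4*F))
(U + p(7, 4))*(-47) = (51 + (7/2 + 4² + 4*7² + 9*7 + (15/2)*4 + 5*7*4))*(-47) = (51 + (7/2 + 16 + 4*49 + 63 + 30 + 140))*(-47) = (51 + (7/2 + 16 + 196 + 63 + 30 + 140))*(-47) = (51 + 897/2)*(-47) = (999/2)*(-47) = -46953/2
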